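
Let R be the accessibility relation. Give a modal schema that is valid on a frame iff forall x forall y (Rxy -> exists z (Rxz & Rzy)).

□□ψ → □ψ

The condition is density. The C4 schema □□ψ → □ψ defines it.
Suppose □□ψ→□ψ is valid. Take Rxy and set V(ψ)={w : xR²w}. Then □□ψ at x, so □ψ at x, so ψ at y, i.e. ∃z(Rxz∧Rzy).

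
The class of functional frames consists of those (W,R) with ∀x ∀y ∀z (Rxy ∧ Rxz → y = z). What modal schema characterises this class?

A defining formula is ◇p → □p (the CD axiom).

◇p → □p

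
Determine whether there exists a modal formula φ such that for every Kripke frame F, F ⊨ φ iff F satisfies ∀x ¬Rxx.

Any modally definable frame class is closed under surjective bounded morphisms.
The 4-cycle (worlds w0,w1,w2,w3 with w0→w1→w2→w3→w0) is irreflexive, and the map sending every world to a single reflexive point • is a surjective bounded morphism (forth: every edge maps to (•,•); back: every world has a successor). So any modal formula valid on the 4-cycle is also valid on the reflexive point, which is not irreflexive.
So the class is not modally definable.

Not definable by any modal formula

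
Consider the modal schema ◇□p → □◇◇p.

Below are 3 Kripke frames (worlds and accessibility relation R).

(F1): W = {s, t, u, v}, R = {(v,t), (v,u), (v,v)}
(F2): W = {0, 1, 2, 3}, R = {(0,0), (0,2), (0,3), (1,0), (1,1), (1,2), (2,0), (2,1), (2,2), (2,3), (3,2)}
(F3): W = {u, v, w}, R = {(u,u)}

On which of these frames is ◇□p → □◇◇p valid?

(F2), (F3)

Frame correspondent (Sahlqvist): ∀x ∀y ∀z ((xRy ∧ xRz) → ∃w (yRw ∧ zR²w)) — i.e. a generalized confluence (Geach) condition.
(F1): fails — vRt, vRt but no w with tRw and tR²w.
(F2): ✓.
(F3): ✓.
Valid on: (F2), (F3).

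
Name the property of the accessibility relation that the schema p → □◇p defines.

Symmetry

Suppose p→□◇p is valid. Take Rxy and set V(p)={x}. Then p at x, so □◇p at x, so ◇p at y, so some z with Ryz has p; z=x, i.e. Ryx.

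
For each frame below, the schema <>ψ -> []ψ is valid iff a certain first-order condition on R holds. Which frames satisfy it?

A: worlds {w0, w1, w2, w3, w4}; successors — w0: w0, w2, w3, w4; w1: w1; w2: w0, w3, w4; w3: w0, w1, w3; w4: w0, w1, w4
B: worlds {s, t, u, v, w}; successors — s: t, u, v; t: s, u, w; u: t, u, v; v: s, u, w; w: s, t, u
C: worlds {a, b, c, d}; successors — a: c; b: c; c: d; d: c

C

The schema corresponds to partial functionality: forall x forall y forall z (Rxy & Rxz -> y = z).
A: fails — w0 sees both w0 and w2.
B: fails — s sees both t and u.
C: ✓.
Valid on: C.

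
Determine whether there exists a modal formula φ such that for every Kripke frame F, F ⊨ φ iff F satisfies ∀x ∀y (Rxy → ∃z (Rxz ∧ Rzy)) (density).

Definable; □□r → □r defines it

Yes: it is density, defined by the C4 schema □□r → □r.
Suppose □□r→□r is valid. Take Rxy and set V(r)={w : xR²w}. Then □□r at x, so □r at x, so r at y, i.e. ∃z(Rxz∧Rzy).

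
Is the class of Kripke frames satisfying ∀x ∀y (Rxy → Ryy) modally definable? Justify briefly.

Yes: it is shift-reflexivity, defined by the T□ schema □(□q → q).
Suppose □(□q→q) is valid. Take Rxy and set V(q)={w : Ryw}. Then at y, □q holds; since □(□q→q) at x, □q→q at y, so q at y, i.e. Ryy.

Definable; □(□q → q) defines it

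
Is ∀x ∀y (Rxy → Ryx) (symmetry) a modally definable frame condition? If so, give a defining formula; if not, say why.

Yes, by r → □◇r

Yes: it is symmetry, defined by the B schema r → □◇r.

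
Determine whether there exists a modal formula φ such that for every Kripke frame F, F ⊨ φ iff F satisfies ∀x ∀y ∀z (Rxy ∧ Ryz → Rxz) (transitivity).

Definable; □r → □□r defines it

This is a Sahlqvist condition; the 4 axiom □r → □□r defines it.
Suppose □r→□□r is valid. Take Rxy, Ryz and set V(r)={w : Rxw}. Then □r at x, so □□r at x, so □r at y, so r at z, i.e. Rxz.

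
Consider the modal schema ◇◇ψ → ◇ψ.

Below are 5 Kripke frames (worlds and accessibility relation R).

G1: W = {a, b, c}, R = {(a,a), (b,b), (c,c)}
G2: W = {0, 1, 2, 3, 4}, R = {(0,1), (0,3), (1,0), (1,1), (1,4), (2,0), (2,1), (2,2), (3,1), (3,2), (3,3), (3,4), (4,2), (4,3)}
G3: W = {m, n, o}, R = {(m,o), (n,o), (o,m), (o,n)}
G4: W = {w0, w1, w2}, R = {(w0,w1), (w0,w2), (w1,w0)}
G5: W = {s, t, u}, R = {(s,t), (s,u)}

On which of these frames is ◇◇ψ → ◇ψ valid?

G1, G5

The schema corresponds to transitivity: ∀x ∀y ∀z (Rxy ∧ Ryz → Rxz).
G1: ✓.
G2: fails — R10 and R03 but not R13.
G3: fails — Rno and Rom but not Rnm.
G4: fails — Rw0w1 and Rw1w0 but not Rw0w0.
G5: ✓.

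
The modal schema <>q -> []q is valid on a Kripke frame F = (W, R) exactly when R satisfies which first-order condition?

partial functionality

Suppose ◇q→□q is valid. Take Rxy, Rxz and set V(q)={y}. Then ◇q at x, so □q at x, so q at z, i.e. z=y.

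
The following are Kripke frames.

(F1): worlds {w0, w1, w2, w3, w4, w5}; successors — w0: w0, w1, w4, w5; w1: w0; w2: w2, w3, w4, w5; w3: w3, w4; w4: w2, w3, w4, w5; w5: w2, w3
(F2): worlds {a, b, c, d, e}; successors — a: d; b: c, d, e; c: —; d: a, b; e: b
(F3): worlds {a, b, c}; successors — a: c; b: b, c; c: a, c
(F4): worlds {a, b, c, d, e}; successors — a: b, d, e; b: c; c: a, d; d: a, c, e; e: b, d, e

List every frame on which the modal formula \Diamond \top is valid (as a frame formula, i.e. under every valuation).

(F1), (F3), (F4)

This is the axiom for seriality; its first-order frame correspondent is \forall x \exists y Rxy.
(F1): holds.
(F2): fails — world c has no successor.
(F3): holds.
(F4): holds.
Valid on: (F1), (F3), (F4).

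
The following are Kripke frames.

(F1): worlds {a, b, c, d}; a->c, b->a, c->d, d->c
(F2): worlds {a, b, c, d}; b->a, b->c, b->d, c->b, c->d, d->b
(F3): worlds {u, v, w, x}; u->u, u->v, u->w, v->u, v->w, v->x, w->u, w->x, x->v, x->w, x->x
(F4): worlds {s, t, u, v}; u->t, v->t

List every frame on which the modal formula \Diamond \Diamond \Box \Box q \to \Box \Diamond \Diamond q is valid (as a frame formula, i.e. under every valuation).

(F3), (F4)

The schema corresponds to a generalized confluence (Geach) condition: \forall x \forall y \forall z ((x R^2 y \wedge xRz) \to \exists w (y R^2 w \wedge z R^2 w)).
(F1): fails — aR²d, aRc but no w with dR²w and cR²w.
(F2): fails — bR²b, bRa but no w with bR²w and aR²w.
(F3): ✓.
(F4): ✓.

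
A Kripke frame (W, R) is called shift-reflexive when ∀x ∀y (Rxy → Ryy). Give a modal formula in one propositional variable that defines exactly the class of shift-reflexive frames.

□(□s → s)

A defining formula is □(□s → s) (the T□ axiom).
Suppose □(□s→s) is valid. Take Rxy and set V(s)={w : Ryw}. Then at y, □s holds; since □(□s→s) at x, □s→s at y, so s at y, i.e. Ryy.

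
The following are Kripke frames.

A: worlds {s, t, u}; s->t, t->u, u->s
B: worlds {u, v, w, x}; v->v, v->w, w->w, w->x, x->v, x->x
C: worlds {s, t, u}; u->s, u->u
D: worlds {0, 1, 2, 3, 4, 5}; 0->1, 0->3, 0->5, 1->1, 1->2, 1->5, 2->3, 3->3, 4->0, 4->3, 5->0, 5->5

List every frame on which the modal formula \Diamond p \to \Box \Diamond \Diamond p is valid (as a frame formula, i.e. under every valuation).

B

The schema corresponds to a generalized confluence (Geach) condition: \forall x \forall y \forall z ((xRy \wedge xRz) \to \exists w (y = w \wedge z R^2 w)).
A: fails — sRt, sRt but no w with t=w and tR²w.
B: condition met.
C: fails — uRs, uRs but no w with s=w and sR²w.
D: fails — 0R1, 0R3 but no w with 1=w and 3R²w.
Valid on: B.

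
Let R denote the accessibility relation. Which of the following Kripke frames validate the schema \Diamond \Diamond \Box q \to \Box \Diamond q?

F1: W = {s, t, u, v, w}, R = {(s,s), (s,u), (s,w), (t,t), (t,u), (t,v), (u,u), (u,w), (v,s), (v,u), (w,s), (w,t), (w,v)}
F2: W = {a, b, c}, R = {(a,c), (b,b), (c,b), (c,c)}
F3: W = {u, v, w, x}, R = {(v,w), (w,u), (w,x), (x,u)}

F2

Frame correspondent (Sahlqvist): \forall x \forall y \forall z ((x R^2 y \wedge xRz) \to \exists w (yRw \wedge zRw)) — i.e. a generalized confluence (Geach) condition.
F1: fails — sR²u, sRw but no w* with uRw* and wRw*.
F2: holds.
F3: fails — vR²u, vRw but no t with uRt and wRt.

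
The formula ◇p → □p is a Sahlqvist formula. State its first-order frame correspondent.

partial functionality: ∀x ∀y ∀z (Rxy ∧ Rxz → y = z)

This is the CD axiom.
Its frame correspondent is partial functionality — ∀x ∀y ∀z (Rxy ∧ Rxz → y = z).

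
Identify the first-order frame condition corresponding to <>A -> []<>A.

the Euclidean property

Suppose ◇A→□◇A is valid. Take Rxy, Rxz and set V(A)={y}. Then ◇A at x, so □◇A at x, so ◇A at z, so some w with Rzw has A; w=y, i.e. Rzy. By symmetry of the argument, Ryz.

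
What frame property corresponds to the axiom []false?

□⊥ is valid iff no world has any successor (otherwise □⊥ fails at any world with one).
Conversely, any frame satisfying forall x forall y ~Rxy validates the schema.
So the correspondent is emptiness of R.

emptiness of R: forall x forall y ~Rxy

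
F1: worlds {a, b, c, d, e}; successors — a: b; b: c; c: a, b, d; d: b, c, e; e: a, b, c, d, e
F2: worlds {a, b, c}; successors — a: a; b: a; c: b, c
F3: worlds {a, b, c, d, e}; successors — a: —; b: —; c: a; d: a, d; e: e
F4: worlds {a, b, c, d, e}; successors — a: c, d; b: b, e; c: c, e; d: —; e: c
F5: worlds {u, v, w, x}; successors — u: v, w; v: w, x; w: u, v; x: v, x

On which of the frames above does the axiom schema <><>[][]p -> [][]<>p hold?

The schema corresponds to a generalized confluence (Geach) condition: forall x forall y forall z ((x R^2 y & x R^2 z) -> exists w (y R^2 w & zRw)).
F1: fails — bR²a, bR²a but no w with aR²w and aRw.
F2: fails — cR²a, cR²c but no w with aR²w and cRw.
F3: fails — dR²a, dR²a but no w with aR²w and aRw.
F4: ✓.
F5: ✓.
Valid on: F4, F5.

F4, F5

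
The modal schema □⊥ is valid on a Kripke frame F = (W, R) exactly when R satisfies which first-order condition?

emptiness of R: ∀x ∀y ¬Rxy

This schema is the Ver axiom.
Its frame correspondent is emptiness of R — ∀x ∀y ¬Rxy.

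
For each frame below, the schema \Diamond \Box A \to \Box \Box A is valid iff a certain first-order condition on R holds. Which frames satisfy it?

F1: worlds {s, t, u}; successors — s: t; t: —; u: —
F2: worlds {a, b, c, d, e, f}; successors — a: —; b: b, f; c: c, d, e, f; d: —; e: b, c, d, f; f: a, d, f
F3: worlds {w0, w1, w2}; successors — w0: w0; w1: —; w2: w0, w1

F1

This is the axiom for a generalized confluence (Geach) condition; its first-order frame correspondent is \forall x \forall y \forall z ((xRy \wedge x R^2 z) \to \exists w (yRw \wedge z = w)).
F1: ✓.
F2: fails — bRb, bR²a but no w with bRw and a=w.
F3: fails — w2Rw1, w2R²w0 but no w with w1Rw and w0=w.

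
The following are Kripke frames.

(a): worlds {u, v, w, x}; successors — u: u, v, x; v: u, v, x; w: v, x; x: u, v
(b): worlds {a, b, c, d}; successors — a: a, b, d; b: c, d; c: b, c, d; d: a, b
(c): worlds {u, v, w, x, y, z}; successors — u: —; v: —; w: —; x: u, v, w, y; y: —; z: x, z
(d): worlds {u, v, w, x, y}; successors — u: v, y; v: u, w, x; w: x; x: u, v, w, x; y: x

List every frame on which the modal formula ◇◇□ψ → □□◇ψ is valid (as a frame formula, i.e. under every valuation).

(a)

This is the axiom for a generalized confluence (Geach) condition; its first-order frame correspondent is ∀x ∀y ∀z ((xR²y ∧ xR²z) → ∃w (yRw ∧ zRw)).
(a): holds.
(b): fails — aR²b, aR²d but no w with bRw and dRw.
(c): fails — zR²u, zR²u but no t with uRt and uRt.
(d): fails — uR²u, uR²w but no t with uRt and wRt.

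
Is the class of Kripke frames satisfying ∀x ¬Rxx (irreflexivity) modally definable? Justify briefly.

Modal frame validity is preserved under surjective bounded morphisms.
The 3-cycle (worlds s,t,u with s→t→u→s) is irreflexive, and the map sending every world to a single reflexive point • is a surjective bounded morphism (forth: every edge maps to (•,•); back: every world has a successor). So any modal formula valid on the 3-cycle is also valid on the reflexive point, which is not irreflexive.
So no modal formula (or set of formulas) defines exactly the irreflexive frames.

No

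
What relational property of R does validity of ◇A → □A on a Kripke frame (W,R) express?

Suppose ◇A→□A is valid. Take Rxy, Rxz and set V(A)={y}. Then ◇A at x, so □A at x, so A at z, i.e. z=y.
The converse is a direct semantic check.
So the correspondent is partial functionality.

partial functionality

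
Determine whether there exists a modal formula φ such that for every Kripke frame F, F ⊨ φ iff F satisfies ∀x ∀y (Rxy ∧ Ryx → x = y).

If a class were modally definable it would be closed under surjective bounded morphisms (Goldblatt–Thomason).
The 8-cycle (worlds a,b,c,d,e,f,g,h with a→b→c→d→e→f→g→h→a) is antisymmetric. Sending even-indexed worlds to s and odd-indexed worlds to t is a surjective bounded morphism onto the two-world frame with s↔t, which is not antisymmetric.
Hence antisymmetry is not modally definable.

Not modally definable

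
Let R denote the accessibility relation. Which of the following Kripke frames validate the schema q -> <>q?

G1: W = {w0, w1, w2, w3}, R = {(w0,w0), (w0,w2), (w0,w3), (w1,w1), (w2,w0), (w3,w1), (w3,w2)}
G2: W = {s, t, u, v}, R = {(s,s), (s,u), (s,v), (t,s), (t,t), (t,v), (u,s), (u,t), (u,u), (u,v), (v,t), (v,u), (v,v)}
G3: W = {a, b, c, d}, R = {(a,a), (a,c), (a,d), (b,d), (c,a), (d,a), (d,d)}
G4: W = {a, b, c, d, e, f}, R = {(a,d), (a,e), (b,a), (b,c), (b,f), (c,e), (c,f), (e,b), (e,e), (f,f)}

G2

The schema corresponds to reflexivity: forall x Rxx.
G1: fails — world w2 does not see itself.
G2: ✓.
G3: fails — world b does not see itself.
G4: fails — world a does not see itself.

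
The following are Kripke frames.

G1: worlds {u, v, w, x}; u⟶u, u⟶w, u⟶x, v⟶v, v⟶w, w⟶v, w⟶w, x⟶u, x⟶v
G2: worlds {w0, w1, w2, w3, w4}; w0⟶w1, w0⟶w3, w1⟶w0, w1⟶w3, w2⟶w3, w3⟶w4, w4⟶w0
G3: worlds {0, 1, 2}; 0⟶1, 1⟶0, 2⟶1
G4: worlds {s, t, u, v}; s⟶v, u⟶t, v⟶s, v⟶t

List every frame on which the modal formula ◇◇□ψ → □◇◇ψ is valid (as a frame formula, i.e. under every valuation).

This is the axiom for a generalized confluence (Geach) condition; its first-order frame correspondent is ∀x ∀y ∀z ((xR²y ∧ xRz) → ∃w (yRw ∧ zR²w)).
G1: holds.
G2: fails — w0R²w0, w0Rw3 but no w with w0Rw and w3R²w.
G3: holds.
G4: fails — sR²t, sRv but no w with tRw and vR²w.
Valid on: G1, G3.

G1, G3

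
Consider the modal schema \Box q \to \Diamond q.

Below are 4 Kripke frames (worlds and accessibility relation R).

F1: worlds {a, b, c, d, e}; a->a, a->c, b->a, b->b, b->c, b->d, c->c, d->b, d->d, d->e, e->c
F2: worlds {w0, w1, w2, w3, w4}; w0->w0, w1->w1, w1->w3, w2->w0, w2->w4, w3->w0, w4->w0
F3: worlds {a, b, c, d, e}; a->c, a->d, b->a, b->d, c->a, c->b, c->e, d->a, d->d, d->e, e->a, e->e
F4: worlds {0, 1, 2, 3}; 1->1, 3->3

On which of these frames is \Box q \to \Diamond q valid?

Frame correspondent (Sahlqvist): \forall x \exists y Rxy — i.e. seriality.
F1: condition met.
F2: condition met.
F3: condition met.
F4: fails — world 0 has no successor.

F1, F2, F3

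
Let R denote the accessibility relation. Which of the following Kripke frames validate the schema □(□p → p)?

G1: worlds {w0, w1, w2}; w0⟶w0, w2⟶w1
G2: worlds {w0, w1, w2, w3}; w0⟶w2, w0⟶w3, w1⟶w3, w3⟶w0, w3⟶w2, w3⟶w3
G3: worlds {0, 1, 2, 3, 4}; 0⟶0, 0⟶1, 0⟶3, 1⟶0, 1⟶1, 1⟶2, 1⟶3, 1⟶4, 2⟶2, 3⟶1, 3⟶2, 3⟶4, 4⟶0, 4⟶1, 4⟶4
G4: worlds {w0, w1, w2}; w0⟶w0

G4

The schema corresponds to shift-reflexivity: ∀x ∀y (Rxy → Ryy).
G1: fails — Rw2w1 but not Rw1w1.
G2: fails — Rw3w2 but not Rw2w2.
G3: fails — R03 but not R33.
G4: condition met.
Valid on: G4.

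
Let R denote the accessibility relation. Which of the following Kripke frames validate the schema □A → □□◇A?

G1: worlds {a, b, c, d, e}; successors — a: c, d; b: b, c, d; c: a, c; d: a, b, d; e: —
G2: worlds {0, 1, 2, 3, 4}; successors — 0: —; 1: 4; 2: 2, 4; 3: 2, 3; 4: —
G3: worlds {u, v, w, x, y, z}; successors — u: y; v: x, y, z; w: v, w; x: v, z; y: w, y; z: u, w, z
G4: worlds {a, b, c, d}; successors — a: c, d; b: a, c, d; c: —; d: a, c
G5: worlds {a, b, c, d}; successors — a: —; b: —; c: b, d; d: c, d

G1

This is the axiom for a generalized confluence (Geach) condition; its first-order frame correspondent is ∀x ∀z (xR²z → ∃w (xRw ∧ zRw)).
G1: ✓.
G2: fails — 2R²4 but no w with 2Rw and 4Rw.
G3: fails — uR²w but no t with uRt and wRt.
G4: fails — aR²c but no w with aRw and cRw.
G5: fails — dR²b but no w with dRw and bRw.
Valid on: G1.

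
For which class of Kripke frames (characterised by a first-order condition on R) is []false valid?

□⊥ is valid iff no world has any successor (otherwise □⊥ fails at any world with one).
The converse is a direct semantic check.
So the correspondent is emptiness of R.

emptiness of R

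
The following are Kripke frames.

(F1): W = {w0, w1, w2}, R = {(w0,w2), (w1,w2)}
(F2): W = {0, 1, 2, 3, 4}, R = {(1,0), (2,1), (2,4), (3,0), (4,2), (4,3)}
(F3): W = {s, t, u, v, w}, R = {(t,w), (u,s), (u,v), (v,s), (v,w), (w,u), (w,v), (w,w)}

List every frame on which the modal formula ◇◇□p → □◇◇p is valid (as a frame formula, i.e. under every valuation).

Frame correspondent (Sahlqvist): ∀x ∀y ∀z ((xR²y ∧ xRz) → ∃w (yRw ∧ zR²w)) — i.e. a generalized confluence (Geach) condition.
(F1): condition met.
(F2): fails — 2R²0, 2R1 but no w with 0Rw and 1R²w.
(F3): fails — uR²s, uRs but no w* with sRw* and sR²w*.

(F1)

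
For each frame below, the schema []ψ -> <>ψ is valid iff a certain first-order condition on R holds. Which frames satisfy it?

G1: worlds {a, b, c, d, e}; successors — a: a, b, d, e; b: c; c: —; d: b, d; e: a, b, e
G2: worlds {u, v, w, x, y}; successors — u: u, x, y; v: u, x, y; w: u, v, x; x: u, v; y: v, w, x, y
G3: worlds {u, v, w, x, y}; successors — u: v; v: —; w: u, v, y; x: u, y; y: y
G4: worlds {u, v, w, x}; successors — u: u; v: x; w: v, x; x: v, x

G2, G4

This is the axiom for seriality; its first-order frame correspondent is forall x exists y Rxy.
G1: fails — world c has no successor.
G2: satisfies the condition.
G3: fails — world v has no successor.
G4: satisfies the condition.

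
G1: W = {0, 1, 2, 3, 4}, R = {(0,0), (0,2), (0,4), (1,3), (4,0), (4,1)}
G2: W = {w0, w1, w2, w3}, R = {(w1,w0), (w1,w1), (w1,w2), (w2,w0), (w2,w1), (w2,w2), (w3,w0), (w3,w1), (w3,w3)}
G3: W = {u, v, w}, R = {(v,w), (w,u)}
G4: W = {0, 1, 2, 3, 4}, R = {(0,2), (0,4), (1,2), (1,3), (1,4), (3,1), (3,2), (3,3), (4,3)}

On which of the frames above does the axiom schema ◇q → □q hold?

This is the axiom for partial functionality; its first-order frame correspondent is ∀x ∀y ∀z (Rxy ∧ Rxz → y = z).
G1: fails — 0 sees both 0 and 2.
G2: fails — w1 sees both w0 and w1.
G3: ✓.
G4: fails — 0 sees both 2 and 4.
Valid on: G3.

G3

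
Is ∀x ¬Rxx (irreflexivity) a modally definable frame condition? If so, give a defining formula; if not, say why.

Modal frame validity is preserved under surjective bounded morphisms.
The 2-cycle (worlds 0,1 with 0→1→0) is irreflexive, and the map sending every world to a single reflexive point • is a surjective bounded morphism (forth: every edge maps to (•,•); back: every world has a successor). So any modal formula valid on the 2-cycle is also valid on the reflexive point, which is not irreflexive.
So no modal formula (or set of formulas) defines exactly the irreflexive frames.

No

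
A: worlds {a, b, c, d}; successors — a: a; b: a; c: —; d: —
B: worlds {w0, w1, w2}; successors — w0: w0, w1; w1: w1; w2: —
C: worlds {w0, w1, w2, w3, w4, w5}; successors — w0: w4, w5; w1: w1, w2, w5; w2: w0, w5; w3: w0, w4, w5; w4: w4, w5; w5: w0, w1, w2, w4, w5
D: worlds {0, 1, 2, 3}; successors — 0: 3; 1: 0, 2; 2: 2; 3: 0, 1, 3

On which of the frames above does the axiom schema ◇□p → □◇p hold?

Frame correspondent (Sahlqvist): ∀x ∀y ∀z (Rxy ∧ Rxz → ∃w (Ryw ∧ Rzw)) — i.e. convergence.
A: holds.
B: holds.
C: holds.
D: fails — R10 and R12 but 0 and 2 have no common successor.
Valid on: A, B, C.

A, B, C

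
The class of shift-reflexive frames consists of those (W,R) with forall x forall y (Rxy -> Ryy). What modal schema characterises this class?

This is shift-reflexivity; the standard corresponding axiom is T□: □(□ψ → ψ).
Suppose □(□ψ→ψ) is valid. Take Rxy and set V(ψ)={w : Ryw}. Then at y, □ψ holds; since □(□ψ→ψ) at x, □ψ→ψ at y, so ψ at y, i.e. Ryy.

□(□ψ → ψ)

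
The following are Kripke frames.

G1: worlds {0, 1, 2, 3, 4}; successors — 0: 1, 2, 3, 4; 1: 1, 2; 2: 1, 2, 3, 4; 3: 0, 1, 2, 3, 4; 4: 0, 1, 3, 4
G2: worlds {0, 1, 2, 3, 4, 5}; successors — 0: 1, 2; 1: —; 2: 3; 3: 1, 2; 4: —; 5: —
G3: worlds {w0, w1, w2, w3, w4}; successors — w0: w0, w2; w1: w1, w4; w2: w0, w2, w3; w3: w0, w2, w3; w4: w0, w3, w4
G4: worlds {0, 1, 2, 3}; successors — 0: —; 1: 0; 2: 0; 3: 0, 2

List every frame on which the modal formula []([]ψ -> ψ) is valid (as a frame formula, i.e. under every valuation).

The schema corresponds to shift-reflexivity: forall x forall y (Rxy -> Ryy).
G1: fails — R40 but not R00.
G2: fails — R32 but not R22.
G3: satisfies the condition.
G4: fails — R10 but not R00.
Valid on: G3.

G3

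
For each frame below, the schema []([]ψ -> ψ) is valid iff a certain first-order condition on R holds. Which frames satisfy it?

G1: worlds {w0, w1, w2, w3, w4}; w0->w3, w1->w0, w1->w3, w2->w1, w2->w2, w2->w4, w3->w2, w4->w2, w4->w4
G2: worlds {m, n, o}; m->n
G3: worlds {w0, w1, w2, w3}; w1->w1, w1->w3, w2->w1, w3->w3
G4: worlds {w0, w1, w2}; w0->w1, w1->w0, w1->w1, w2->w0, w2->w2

This is the axiom for shift-reflexivity; its first-order frame correspondent is forall x forall y (Rxy -> Ryy).
G1: fails — Rw1w0 but not Rw0w0.
G2: fails — Rmn but not Rnn.
G3: condition met.
G4: fails — Rw1w0 but not Rw0w0.

G3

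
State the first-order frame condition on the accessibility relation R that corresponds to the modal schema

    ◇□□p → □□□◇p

This is a Sahlqvist (Geach-type) schema ◇^1□^2p → □^3◇^1p.
First-order correspondent: ∀x ∀y ∀z ((xRy ∧ xR³z) → ∃w (yR²w ∧ zRw)).

∀x ∀y ∀z ((xRy ∧ xR³z) → ∃w (yR²w ∧ zRw))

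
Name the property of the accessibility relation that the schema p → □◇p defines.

Suppose p→□◇p is valid. Take Rxy and set V(p)={x}. Then p at x, so □◇p at x, so ◇p at y, so some z with Ryz has p; z=x, i.e. Ryx.
Conversely, on a frame with symmetry the schema holds at every world under every valuation.
Frame condition: ∀x ∀y (Rxy → Ryx).

symmetry: ∀x ∀y (Rxy → Ryx)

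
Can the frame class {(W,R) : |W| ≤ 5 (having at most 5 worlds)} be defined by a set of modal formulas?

Modal frame validity is preserved under disjoint unions.
Any modal formula valid on each of 6 disjoint one-world frames is valid on their disjoint union (validity is preserved under disjoint unions). Each one-world frame has |W|=1≤5, but the union has |W|=6.
Hence having at most 5 worlds is not modally definable.

No — not modally definable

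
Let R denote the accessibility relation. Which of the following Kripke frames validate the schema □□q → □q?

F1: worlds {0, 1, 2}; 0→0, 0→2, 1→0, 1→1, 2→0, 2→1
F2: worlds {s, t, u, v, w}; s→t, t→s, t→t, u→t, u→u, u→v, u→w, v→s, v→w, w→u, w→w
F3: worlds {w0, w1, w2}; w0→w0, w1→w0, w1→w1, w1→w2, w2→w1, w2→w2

F1, F3

This is the axiom for density; its first-order frame correspondent is ∀x ∀y (Rxy → ∃z (Rxz ∧ Rzy)).
F1: ✓.
F2: fails — Rvs but no z with Rvz and Rzs.
F3: ✓.
Valid on: F1, F3.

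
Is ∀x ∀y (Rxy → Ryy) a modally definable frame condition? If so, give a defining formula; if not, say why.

Definable; □(□q → q) defines it

The condition is shift-reflexivity. A defining modal formula is □(□q → q).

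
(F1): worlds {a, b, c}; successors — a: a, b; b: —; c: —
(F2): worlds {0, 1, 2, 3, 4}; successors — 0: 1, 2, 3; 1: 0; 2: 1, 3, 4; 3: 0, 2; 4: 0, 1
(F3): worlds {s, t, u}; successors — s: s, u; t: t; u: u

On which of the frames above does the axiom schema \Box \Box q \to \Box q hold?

The schema corresponds to density: \forall x \forall y (Rxy \to \exists z (Rxz \wedge Rzy)).
(F1): ✓.
(F2): fails — R10 but no z with R1z and Rz0.
(F3): ✓.

(F1), (F3)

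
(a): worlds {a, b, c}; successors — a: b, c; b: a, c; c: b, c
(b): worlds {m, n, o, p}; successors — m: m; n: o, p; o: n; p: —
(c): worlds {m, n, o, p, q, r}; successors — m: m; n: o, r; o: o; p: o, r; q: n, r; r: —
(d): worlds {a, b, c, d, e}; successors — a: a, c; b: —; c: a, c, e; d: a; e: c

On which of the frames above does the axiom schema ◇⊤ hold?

(a)

The schema corresponds to seriality: ∀x ∃y Rxy.
(a): condition met.
(b): fails — world p has no successor.
(c): fails — world r has no successor.
(d): fails — world b has no successor.
Valid on: (a).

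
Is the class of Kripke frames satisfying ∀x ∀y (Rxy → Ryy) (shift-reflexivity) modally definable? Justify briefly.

The condition is shift-reflexivity. A defining modal formula is □(□q → q).
Suppose □(□q→q) is valid. Take Rxy and set V(q)={w : Ryw}. Then at y, □q holds; since □(□q→q) at x, □q→q at y, so q at y, i.e. Ryy.

Yes, by □(□q → q)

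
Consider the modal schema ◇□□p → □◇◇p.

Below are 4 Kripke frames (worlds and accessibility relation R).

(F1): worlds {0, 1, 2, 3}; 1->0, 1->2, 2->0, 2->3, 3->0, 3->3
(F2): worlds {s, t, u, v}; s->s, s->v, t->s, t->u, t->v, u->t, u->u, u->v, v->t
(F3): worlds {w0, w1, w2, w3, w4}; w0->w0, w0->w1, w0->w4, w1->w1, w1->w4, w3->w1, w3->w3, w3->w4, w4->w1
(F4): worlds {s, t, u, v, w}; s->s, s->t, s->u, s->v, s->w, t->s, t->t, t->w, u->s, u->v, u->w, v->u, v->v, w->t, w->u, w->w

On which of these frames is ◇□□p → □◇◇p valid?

(F2), (F3), (F4)

The schema corresponds to a generalized confluence (Geach) condition: ∀x ∀y ∀z ((xRy ∧ xRz) → ∃w (yR²w ∧ zR²w)).
(F1): fails — 1R0, 1R0 but no w with 0R²w and 0R²w.
(F2): satisfies the condition.
(F3): satisfies the condition.
(F4): satisfies the condition.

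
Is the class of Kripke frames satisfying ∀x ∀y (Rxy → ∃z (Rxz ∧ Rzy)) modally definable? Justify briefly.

Yes, by □□q → □q

This is a Sahlqvist condition; the C4 axiom □□q → □q defines it.
Suppose □□q→□q is valid. Take Rxy and set V(q)={w : xR²w}. Then □□q at x, so □q at x, so q at y, i.e. ∃z(Rxz∧Rzy).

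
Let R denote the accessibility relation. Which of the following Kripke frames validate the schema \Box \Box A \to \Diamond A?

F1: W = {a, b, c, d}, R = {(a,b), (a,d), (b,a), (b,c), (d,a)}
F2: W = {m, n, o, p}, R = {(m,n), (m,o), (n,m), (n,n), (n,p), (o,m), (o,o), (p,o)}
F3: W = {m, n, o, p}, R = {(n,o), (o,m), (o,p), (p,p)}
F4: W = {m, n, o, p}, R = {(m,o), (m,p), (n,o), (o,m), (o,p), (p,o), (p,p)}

F2

This is the axiom for a generalized confluence (Geach) condition; its first-order frame correspondent is \forall x \exists w (x R^2 w \wedge xRw).
F1: fails — at a but no w with aR²w and aRw.
F2: satisfies the condition.
F3: fails — at m but no w with mR²w and mRw.
F4: fails — at n but no w with nR²w and nRw.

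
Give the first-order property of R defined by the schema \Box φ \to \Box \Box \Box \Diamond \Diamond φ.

\forall x \forall z (x R^3 z \to \exists w (xRw \wedge z R^2 w))

This is a Sahlqvist (Geach-type) schema ◇^0□^1φ → □^3◇^2φ.
Minimal-valuation argument: fix x; take any y with xR^0y and any z with xR^3z. Set V(φ) to the set of worlds R-reachable from y in exactly 1 step. Then □^1φ holds at y, so the antecedent holds at x; validity forces ◇^2φ at z, giving a w with zR^2w and yR^1w.
First-order correspondent: \forall x \forall z (x R^3 z \to \exists w (xRw \wedge z R^2 w)).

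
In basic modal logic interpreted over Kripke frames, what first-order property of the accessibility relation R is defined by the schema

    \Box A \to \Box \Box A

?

transitivity

This schema is the 4 axiom.
It corresponds to transitivity: \forall x \forall y \forall z (Rxy \wedge Ryz \to Rxz).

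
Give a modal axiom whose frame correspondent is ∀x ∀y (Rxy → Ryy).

□(□p → p)

The condition is shift-reflexivity. The T□ schema □(□p → p) defines it.
Suppose □(□p→p) is valid. Take Rxy and set V(p)={w : Ryw}. Then at y, □p holds; since □(□p→p) at x, □p→p at y, so p at y, i.e. Ryy.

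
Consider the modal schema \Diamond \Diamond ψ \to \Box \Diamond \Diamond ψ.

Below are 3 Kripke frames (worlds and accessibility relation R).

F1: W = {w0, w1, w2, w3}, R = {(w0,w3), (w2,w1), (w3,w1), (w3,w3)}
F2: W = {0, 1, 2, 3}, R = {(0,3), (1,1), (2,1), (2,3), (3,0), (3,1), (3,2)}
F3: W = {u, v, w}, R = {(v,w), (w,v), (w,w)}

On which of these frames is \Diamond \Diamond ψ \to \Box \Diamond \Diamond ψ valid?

F3

Frame correspondent (Sahlqvist): \forall x \forall y \forall z ((x R^2 y \wedge xRz) \to \exists w (y = w \wedge z R^2 w)) — i.e. a generalized confluence (Geach) condition.
F1: fails — w3R²w1, w3Rw1 but no w with w1=w and w1R²w.
F2: fails — 0R²0, 0R3 but no w with 0=w and 3R²w.
F3: condition met.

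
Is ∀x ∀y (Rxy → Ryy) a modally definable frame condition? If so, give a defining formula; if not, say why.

Yes, by □(□p → p)

Yes: it is shift-reflexivity, defined by the T□ schema □(□p → p).
Suppose □(□p→p) is valid. Take Rxy and set V(p)={w : Ryw}. Then at y, □p holds; since □(□p→p) at x, □p→p at y, so p at y, i.e. Ryy.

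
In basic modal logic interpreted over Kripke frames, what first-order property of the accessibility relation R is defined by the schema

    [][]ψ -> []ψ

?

Suppose □□ψ→□ψ is valid. Take Rxy and set V(ψ)={w : xR²w}. Then □□ψ at x, so □ψ at x, so ψ at y, i.e. ∃z(Rxz∧Rzy).
Conversely, any frame satisfying forall x forall y (Rxy -> exists z (Rxz & Rzy)) validates the schema.
So the correspondent is density.

density: forall x forall y (Rxy -> exists z (Rxz & Rzy))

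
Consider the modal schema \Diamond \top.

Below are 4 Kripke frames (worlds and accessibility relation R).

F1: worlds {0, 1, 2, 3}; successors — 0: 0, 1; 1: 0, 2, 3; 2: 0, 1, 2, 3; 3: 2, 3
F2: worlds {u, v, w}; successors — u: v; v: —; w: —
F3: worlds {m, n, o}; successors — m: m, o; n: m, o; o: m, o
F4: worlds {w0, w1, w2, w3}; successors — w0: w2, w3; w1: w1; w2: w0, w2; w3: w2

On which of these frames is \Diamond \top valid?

F1, F3, F4

Frame correspondent (Sahlqvist): \forall x \exists y Rxy — i.e. seriality.
F1: ✓.
F2: fails — world v has no successor.
F3: ✓.
F4: ✓.
Valid on: F1, F3, F4.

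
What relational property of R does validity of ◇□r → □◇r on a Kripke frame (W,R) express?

This schema is the .2 axiom.
It corresponds to convergence: ∀x ∀y ∀z (Rxy ∧ Rxz → ∃w (Ryw ∧ Rzw)).

Convergence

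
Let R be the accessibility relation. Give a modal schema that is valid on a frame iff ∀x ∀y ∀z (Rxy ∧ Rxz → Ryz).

This is the Euclidean property; the standard corresponding axiom is 5: ◇p → □◇p.
Suppose ◇p→□◇p is valid. Take Rxy, Rxz and set V(p)={y}. Then ◇p at x, so □◇p at x, so ◇p at z, so some w with Rzw has p; w=y, i.e. Rzy. By symmetry of the argument, Ryz.

◇p → □◇p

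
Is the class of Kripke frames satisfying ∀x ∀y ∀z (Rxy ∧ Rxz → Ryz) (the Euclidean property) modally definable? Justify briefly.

Yes, by ◇q → □◇q

Yes: it is the Euclidean property, defined by the 5 schema ◇q → □◇q.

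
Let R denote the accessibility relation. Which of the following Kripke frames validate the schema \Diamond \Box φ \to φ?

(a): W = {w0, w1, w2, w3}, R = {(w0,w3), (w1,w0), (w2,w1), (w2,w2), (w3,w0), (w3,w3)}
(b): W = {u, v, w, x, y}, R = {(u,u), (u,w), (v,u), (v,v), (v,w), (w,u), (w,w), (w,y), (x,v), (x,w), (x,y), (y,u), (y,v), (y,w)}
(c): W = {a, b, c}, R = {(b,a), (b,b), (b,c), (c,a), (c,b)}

Frame correspondent (Sahlqvist): \forall x \forall y (Rxy \to Ryx) — i.e. symmetry.
(a): fails — Rw1w0 but not Rw0w1.
(b): fails — Rxw but not Rwx.
(c): fails — Rba but not Rab.
Valid on no frame.

none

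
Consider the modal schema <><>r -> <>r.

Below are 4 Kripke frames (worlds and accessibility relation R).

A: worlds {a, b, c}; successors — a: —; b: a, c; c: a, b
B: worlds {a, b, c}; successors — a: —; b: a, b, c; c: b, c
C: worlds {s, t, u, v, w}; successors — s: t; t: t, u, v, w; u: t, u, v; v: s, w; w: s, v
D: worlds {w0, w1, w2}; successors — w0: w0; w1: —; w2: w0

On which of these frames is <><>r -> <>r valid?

This is the axiom for transitivity; its first-order frame correspondent is forall x forall y forall z (Rxy & Ryz -> Rxz).
A: fails — Rcb and Rbc but not Rcc.
B: fails — Rcb and Rba but not Rca.
C: fails — Ruv and Rvw but not Ruw.
D: satisfies the condition.

D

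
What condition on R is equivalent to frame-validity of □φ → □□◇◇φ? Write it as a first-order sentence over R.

∀x ∀z (xR²z → ∃w (xRw ∧ zR²w))

This is a Sahlqvist (Geach-type) schema ◇^0□^1φ → □^2◇^2φ.
Minimal-valuation argument: fix x; take any y with xR^0y and any z with xR^2z. Set V(φ) to the set of worlds R-reachable from y in exactly 1 step. Then □^1φ holds at y, so the antecedent holds at x; validity forces ◇^2φ at z, giving a w with zR^2w and yR^1w.
First-order correspondent: ∀x ∀z (xR²z → ∃w (xRw ∧ zR²w)).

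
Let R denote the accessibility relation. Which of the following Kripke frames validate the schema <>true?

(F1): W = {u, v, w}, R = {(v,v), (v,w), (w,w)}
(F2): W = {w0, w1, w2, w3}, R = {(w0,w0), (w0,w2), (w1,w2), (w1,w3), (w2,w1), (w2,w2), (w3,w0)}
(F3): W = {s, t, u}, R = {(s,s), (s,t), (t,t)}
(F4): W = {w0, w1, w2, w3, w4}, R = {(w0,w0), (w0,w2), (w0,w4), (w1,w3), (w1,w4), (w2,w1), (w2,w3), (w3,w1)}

The schema corresponds to seriality: forall x exists y Rxy.
(F1): fails — world u has no successor.
(F2): ✓.
(F3): fails — world u has no successor.
(F4): fails — world w4 has no successor.
Valid on: (F2).

(F2)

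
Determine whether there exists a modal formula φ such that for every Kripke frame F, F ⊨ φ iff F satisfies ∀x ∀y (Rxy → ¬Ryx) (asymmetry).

If a class were modally definable it would be closed under surjective bounded morphisms (Goldblatt–Thomason).
The 4-cycle (worlds a,b,c,d with a→b→c→d→a) is asymmetric. Mapping every world to a single reflexive point • is a surjective bounded morphism, and the reflexive point is not asymmetric (R•• but asymmetry requires ¬R••).
So the class is not modally definable.

Not modally definable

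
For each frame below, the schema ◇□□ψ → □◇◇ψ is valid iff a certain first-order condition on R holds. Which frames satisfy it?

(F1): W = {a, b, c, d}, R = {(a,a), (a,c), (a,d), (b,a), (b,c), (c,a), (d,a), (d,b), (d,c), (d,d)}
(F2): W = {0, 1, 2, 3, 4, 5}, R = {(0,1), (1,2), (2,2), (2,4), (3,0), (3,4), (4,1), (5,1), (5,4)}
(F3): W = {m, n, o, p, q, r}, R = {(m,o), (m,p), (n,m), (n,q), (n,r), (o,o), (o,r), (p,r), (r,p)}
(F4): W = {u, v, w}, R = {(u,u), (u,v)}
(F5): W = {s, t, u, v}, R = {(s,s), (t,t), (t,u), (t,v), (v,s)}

The schema corresponds to a generalized confluence (Geach) condition: ∀x ∀y ∀z ((xRy ∧ xRz) → ∃w (yR²w ∧ zR²w)).
(F1): holds.
(F2): holds.
(F3): fails — nRm, nRq but no w with mR²w and qR²w.
(F4): fails — uRu, uRv but no t with uR²t and vR²t.
(F5): fails — tRt, tRu but no w with tR²w and uR²w.
Valid on: (F1), (F2).

(F1), (F2)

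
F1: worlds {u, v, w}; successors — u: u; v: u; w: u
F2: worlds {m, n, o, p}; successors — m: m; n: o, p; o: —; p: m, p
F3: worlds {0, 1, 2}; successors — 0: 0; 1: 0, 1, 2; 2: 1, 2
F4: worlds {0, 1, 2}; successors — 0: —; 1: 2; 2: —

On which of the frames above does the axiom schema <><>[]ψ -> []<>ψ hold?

This is the axiom for a generalized confluence (Geach) condition; its first-order frame correspondent is forall x forall y forall z ((x R^2 y & xRz) -> exists w (yRw & zRw)).
F1: ✓.
F2: fails — nR²m, nRo but no w with mRw and oRw.
F3: fails — 1R²0, 1R2 but no w with 0Rw and 2Rw.
F4: ✓.

F1, F4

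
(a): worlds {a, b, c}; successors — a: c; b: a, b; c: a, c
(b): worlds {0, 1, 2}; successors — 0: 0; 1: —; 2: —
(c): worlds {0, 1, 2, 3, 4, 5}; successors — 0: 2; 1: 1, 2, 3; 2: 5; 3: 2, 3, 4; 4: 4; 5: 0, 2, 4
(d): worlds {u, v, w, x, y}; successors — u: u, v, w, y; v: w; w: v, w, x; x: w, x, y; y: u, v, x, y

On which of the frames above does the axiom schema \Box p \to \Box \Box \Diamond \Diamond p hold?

(a), (b), (d)

The schema corresponds to a generalized confluence (Geach) condition: \forall x \forall z (x R^2 z \to \exists w (xRw \wedge z R^2 w)).
(a): holds.
(b): holds.
(c): fails — 1R²4 but no w with 1Rw and 4R²w.
(d): holds.
Valid on: (a), (b), (d).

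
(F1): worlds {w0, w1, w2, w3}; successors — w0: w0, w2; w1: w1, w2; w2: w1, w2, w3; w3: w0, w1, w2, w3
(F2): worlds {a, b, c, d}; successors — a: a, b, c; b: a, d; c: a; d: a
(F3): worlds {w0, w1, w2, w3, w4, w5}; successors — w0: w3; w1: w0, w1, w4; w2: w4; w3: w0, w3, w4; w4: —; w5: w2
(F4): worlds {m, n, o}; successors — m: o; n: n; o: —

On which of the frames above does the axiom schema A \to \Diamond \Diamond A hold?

(F1)

Frame correspondent (Sahlqvist): \forall x \exists w (x = w \wedge x R^2 w) — i.e. a generalized confluence (Geach) condition.
(F1): condition met.
(F2): fails — at d but no w with d=w and dR²w.
(F3): fails — at w2 but no w with w2=w and w2R²w.
(F4): fails — at m but no w with m=w and mR²w.
Valid on: (F1).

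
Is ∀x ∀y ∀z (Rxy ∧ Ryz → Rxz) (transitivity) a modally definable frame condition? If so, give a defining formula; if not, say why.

Yes — defined by □p → □□p

This is a Sahlqvist condition; the 4 axiom □p → □□p defines it.
Suppose □p→□□p is valid. Take Rxy, Ryz and set V(p)={w : Rxw}. Then □p at x, so □□p at x, so □p at y, so p at z, i.e. Rxz.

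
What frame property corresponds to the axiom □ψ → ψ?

reflexivity

Suppose □ψ→ψ is valid. At any x set V(ψ)={w : Rxw}. Then □ψ holds at x, so ψ holds at x, i.e. Rxx.
The converse is a direct semantic check.
So the correspondent is reflexivity.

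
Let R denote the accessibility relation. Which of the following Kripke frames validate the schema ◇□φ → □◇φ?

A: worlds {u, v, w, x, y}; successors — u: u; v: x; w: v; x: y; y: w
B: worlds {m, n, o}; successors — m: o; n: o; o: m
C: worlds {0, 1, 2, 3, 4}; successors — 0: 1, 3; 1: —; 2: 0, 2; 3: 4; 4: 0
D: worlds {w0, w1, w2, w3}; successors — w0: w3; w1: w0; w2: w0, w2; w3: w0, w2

A, B

This is the axiom for convergence; its first-order frame correspondent is ∀x ∀y ∀z (Rxy ∧ Rxz → ∃w (Ryw ∧ Rzw)).
A: holds.
B: holds.
C: fails — R01 and R01 but 1 and 1 have no common successor.
D: fails — Rw2w0 and Rw2w2 but w0 and w2 have no common successor.
Valid on: A, B.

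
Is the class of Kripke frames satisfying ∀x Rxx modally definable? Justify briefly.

Yes, by □r → r

The condition is reflexivity. A defining modal formula is □r → r.
Suppose □r→r is valid. At any x set V(r)={w : Rxw}. Then □r holds at x, so r holds at x, i.e. Rxx.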